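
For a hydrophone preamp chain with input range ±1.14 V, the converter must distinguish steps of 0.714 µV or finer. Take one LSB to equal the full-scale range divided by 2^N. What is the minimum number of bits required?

Range = 1.14 − (-1.14) = 2.28 V.
2.28 V / 0.714 µV = 3.193e6. Since 2^21 = 2097152 and 2^22 = 4194304, N = 22.

22 bits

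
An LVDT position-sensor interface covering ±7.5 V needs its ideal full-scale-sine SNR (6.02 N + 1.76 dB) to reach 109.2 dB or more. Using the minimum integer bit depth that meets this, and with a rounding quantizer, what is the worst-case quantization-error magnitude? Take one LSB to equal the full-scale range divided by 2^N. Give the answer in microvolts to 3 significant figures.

28.6 µV

Full-scale range = 7.5 V − (-7.5 V) = 15 V.
N ≥ (109.2 − 1.76)/6.02 = 17.847 → N_min = 18.
One LSB is 15 V / 262144 = 57.220 µV.
Half an LSB is 28.6 µV.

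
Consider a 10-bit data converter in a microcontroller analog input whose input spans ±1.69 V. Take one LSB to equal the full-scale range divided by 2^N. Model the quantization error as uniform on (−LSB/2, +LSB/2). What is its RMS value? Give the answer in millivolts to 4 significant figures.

0.9529 mV

Full-scale range = 1.69 V − (-1.69 V) = 3.38 V.
LSB = 3.38 V / 2^10 = 3.30078 mV.
RMS of a uniform error over width LSB is LSB/√12 = 0.9529 mV.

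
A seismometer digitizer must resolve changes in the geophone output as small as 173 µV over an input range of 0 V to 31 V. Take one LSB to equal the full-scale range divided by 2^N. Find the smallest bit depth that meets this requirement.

18 bits

Span = 31 V.
Need 2^N ≥ 31 V / 173 µV = 179200 → N_min = 18.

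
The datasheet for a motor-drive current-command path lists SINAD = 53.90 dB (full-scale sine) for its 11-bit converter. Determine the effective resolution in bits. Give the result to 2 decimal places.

Inverting SNR = 6.02 N + 1.76: N_eff = (53.90 − 1.76)/6.02 = 8.6611.

8.66 bits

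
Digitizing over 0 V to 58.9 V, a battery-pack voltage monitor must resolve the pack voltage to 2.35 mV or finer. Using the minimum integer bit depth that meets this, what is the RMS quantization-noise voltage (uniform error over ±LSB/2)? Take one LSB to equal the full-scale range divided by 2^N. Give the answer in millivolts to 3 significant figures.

Span = 58.9 V.
Required number of levels: 58.9/2.35 mV = 25064; smallest N with 2^N ≥ that is 15.
Step size = 58.9/32768 V = 1.7975 mV.
σ_q = LSB/√12 = 1.7975 mV/3.4641 = 0.519 mV.

0.519 mV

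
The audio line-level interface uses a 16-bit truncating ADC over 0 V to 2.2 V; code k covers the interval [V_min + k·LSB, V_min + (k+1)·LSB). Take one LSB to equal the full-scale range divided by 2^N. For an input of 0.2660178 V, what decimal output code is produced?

7924

V_FS = 2.2 V. LSB = 2.2 V / 2^16 ≈ 33.57 µV.
code = ⌊(V_in − V_min)/LSB⌋ = ⌊(V_in − V_min) × 2^16 / range⌋
     = ⌊(0.2660178 − (0)) × 65536 / 2.2⌋ = ⌊0.2660178 × 65536/2.2⌋
     = ⌊7924.428⌋ = 7924.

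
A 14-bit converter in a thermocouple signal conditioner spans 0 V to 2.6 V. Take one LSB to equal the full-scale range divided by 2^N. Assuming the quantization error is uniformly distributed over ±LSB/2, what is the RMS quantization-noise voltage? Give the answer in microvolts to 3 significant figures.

45.8 µV

Range is 2.6 V.
Step size = 2.6/16384 V = 158.69 µV.
For a uniform distribution on [−LSB/2, +LSB/2], V_rms = LSB/√12 = 158.69 µV/3.4641 = 45.8 µV.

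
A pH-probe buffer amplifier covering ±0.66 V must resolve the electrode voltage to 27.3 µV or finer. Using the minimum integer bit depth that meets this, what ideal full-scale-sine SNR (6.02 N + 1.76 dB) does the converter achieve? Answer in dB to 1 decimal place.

Span: 0.66 V − (-0.66 V) = 1.32 V.
Levels needed ≥ 1.32/27.3 µV = 48350. 2^16 = 65536 suffices, so N_min = 16.
6.02(16) + 1.76 = 98.08 dB.

98.1 dB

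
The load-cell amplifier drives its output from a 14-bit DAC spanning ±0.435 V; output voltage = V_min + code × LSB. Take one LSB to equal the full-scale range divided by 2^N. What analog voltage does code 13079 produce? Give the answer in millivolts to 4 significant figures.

Span: 0.435 V − (-0.435 V) = 0.87 V. LSB = 0.87 V / 2^14.
V_out = -0.435 + 13079 × (0.87/16384) V
      = -0.435 + 0.694503 = 0.259503 V.

259.5 mV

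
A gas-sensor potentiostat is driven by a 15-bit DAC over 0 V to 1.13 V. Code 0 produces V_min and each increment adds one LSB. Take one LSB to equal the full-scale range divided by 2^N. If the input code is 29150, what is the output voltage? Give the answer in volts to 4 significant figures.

1.005 V

V_FS = 1.13 V. LSB = 1.13 V / 2^15.
Output = V_min + (29150/32768) × range = 0 + 0.889587 × 1.13 V
      = 0 V + 1.00523 V = 1.00523 V.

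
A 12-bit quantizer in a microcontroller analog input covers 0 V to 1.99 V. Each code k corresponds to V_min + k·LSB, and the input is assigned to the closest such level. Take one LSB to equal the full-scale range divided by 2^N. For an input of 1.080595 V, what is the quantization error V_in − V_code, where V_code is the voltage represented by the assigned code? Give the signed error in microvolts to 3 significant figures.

+87.2 µV

Full-scale range = 1.99 V. LSB = 1.99 V / 2^12 ≈ 485.8 µV.
(1.080595 − (0)) / LSB = 1.080595 × 4096/1.99 = 2224.1795. Nearest integer: k = 2224.
V_code = 0 + (2224/4096) × 1.99 = 1.080507813 V.
e = 1.080595 − (1.080507813) = +87.2 µV.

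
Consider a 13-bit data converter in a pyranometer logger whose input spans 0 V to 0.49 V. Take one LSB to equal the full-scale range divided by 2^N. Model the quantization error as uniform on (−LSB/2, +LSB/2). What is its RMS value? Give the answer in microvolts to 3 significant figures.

V_FS = 0.49 V.
LSB = 0.49 V / 2^13 = 59.814 µV.
V_rms = LSB/√12 = 59.814 µV / √12 = 17.3 µV.

17.3 µV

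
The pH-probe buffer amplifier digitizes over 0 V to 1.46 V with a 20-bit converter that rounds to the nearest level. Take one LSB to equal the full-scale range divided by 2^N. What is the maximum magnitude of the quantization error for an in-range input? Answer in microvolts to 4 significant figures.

0.6962 µV

V_FS = 1.46 V.
LSB = 1.46 V / 2^20 = 1.39236 µV.
A rounding quantizer has |error| ≤ LSB/2 = 0.6962 µV.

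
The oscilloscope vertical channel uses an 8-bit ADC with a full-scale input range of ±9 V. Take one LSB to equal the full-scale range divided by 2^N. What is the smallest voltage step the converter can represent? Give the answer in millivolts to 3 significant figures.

70.3 mV

The full-scale span is 9 − (-9) = 18 V.
2^8 = 256 levels.
LSB = 18 V / 2^8 = 70.3 mV.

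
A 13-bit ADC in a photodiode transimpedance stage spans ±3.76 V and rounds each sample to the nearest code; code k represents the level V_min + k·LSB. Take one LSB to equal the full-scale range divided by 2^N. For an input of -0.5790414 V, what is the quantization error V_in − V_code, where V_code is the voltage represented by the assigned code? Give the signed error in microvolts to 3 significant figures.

Range = 3.76 − (-3.76) = 7.52 V. LSB = 7.52 V / 2^13 ≈ 0.9180 mV.
Position in LSBs: (-0.5790414 − (-3.76)) × 8192/7.52 = 3465.2145; rounding gives k = 3465.
Reconstructed level: -3.76 + 3465 × 7.52/8192 V = -0.5792382813 V.
V_in − V_code = -0.5790414 − (-0.5792382813) = +197 µV.

+197 µV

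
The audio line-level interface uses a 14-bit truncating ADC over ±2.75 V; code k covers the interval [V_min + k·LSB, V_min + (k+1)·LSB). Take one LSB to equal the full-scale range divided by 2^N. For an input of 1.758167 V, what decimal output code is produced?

13429

Range = 2.75 − (-2.75) = 5.5 V. LSB = 5.5 V / 2^14 ≈ 335.7 µV.
V_in − V_min = 1.758167 − (-2.75) = 4.508167 V.
Divide by LSB: 4.508167 × 16384/5.5 = 13429.4197.
Truncating gives code 13429.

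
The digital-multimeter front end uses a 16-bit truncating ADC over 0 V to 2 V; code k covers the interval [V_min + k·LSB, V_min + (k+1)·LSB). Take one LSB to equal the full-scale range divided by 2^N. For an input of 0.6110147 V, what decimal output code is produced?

V_FS = 2 V. LSB = 2 V / 2^16 ≈ 30.52 µV.
(V_in − V_min) × 2^16/range = (0.6110147 − (0)) × 65536/2 = 20021.730.
Floor → code = 20021.

20021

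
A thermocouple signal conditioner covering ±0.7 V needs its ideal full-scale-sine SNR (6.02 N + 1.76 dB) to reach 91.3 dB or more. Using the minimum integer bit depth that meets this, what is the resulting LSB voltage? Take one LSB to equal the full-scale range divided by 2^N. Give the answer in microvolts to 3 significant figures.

Full-scale range = 0.7 V − (-0.7 V) = 1.4 V.
Solving 6.02 N ≥ 91.3 − 1.76: N ≥ 14.874. Round up → N = 15.
LSB = 1.4 V ÷ 2^15 = 1.4/32768 V = 42.7 µV.

42.7 µV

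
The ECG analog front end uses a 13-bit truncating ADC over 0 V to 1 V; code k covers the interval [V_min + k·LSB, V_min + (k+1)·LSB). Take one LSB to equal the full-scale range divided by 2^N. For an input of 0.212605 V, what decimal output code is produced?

1741

V_FS = 1 V. LSB = 1 V / 2^13 ≈ 122.1 µV.
V_in − V_min = 0.212605 − (0) = 0.212605 V.
Divide by LSB: 0.212605 × 8192/1 = 1741.6602.
Truncating gives code 1741.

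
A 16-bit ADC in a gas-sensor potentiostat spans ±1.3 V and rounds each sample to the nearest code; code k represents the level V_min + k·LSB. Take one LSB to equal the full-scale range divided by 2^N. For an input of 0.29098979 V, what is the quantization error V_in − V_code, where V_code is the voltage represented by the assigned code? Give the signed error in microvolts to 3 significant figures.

The full-scale span is 1.3 − (-1.3) = 2.6 V. LSB = 2.6 V / 2^16 ≈ 39.67 µV.
(V_in − V_min)/LSB = (0.29098979 − (-1.3)) × 65536/2.6 = 40102.7334 → nearest code k = 40103.
V_code = -1.3 + (40103/65536) × 2.6 = 0.29100036621 V.
Error = V_in − V_code = 0.29098979 − (0.29100036621) = −10.6 µV.

−10.6 µV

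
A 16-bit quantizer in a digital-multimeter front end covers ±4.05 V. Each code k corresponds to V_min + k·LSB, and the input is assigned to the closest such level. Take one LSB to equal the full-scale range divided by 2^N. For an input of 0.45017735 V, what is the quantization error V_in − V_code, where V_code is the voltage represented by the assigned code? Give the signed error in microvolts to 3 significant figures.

+40.0 µV

Full-scale range = 4.05 V − (-4.05 V) = 8.1 V. LSB = 8.1 V / 2^16 ≈ 123.6 µV.
(V_in − V_min)/LSB = (0.45017735 − (-4.05)) × 65536/8.1 = 36410.3238 → nearest code k = 36410.
V_code = V_min + k × range/2^16 = -4.05 + 36410 × 8.1/65536 = 0.45013732910 V.
Error = V_in − V_code = 0.45017735 − (0.45013732910) = +40.0 µV.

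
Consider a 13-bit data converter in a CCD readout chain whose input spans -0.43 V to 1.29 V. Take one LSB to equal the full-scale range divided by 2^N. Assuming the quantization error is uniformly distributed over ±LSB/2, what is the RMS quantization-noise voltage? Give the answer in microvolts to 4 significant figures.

60.61 µV

The full-scale span is 1.29 − (-0.43) = 1.72 V.
LSB = 1.72 V / 2^13 = 209.961 µV.
V_rms = LSB/√12 = 209.961 µV / √12 = 60.61 µV.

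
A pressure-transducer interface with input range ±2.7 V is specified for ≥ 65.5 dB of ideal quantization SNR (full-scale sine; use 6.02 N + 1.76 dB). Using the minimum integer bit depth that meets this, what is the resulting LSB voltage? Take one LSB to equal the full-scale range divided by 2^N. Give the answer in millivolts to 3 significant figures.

2.64 mV

Range = 2.7 − (-2.7) = 5.4 V.
6.02 N + 1.76 ≥ 65.5 gives N ≥ 10.588, so the minimum integer is 11.
Step size = 5.4/2048 V = 2.64 mV.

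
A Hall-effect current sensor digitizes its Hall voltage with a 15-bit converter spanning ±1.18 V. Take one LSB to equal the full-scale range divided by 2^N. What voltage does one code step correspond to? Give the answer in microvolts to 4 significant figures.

72.02 µV

Span: 1.18 V − (-1.18 V) = 2.36 V.
Number of codes = 2^15 = 32768.
Step size = 2.36/32768 V = 72.02 µV.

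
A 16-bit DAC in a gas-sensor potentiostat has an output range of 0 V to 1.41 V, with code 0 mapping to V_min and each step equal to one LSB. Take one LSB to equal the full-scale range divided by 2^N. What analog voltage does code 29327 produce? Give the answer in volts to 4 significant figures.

Range is 1.41 V. LSB = 1.41 V / 2^16.
V_out = V_min + code × LSB = 0 V + 29327 × 1.41 V / 65536
      = 0 V + 0.630967 V = 0.630967 V.

0.6310 V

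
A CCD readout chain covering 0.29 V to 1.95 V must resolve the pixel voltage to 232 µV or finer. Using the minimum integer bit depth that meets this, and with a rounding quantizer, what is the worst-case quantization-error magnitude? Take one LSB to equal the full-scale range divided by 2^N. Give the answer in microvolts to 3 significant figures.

Full-scale range = 1.95 V − (0.29 V) = 1.66 V.
1.66 V / 232 µV = 7155. Since 2^12 = 4096 and 2^13 = 8192, N = 13.
LSB = 1.66 V ÷ 2^13 = 1.66/8192 V = 202.64 µV.
|e|_max = LSB/2 = 101 µV.

101 µV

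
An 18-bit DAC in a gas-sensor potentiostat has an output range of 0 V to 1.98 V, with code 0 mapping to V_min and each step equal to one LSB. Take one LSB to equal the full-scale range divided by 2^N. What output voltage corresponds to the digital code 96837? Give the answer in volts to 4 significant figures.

Full-scale range = 1.98 V. LSB = 1.98 V / 2^18.
V_out = V_min + code × LSB = 0 V + 96837 × 1.98 V / 262144
      = 0 V + 0.731420 V = 0.731420 V.

0.7314 V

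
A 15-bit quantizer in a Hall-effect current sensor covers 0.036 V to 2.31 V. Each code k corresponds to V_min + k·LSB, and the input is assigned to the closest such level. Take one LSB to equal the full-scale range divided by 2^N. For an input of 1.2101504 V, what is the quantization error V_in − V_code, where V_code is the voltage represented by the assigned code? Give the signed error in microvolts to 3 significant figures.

+23.0 µV

Span: 2.31 V − (0.036 V) = 2.274 V. LSB = 2.274 V / 2^15 ≈ 69.40 µV.
(1.2101504 − (0.036)) / LSB = 1.1741504 × 32768/2.274 = 16919.3317. Nearest integer: k = 16919.
V_code = V_min + k × range/2^15 = 0.036 + 16919 × 2.274/32768 = 1.2101273804 V.
e = 1.2101504 − (1.2101273804) = +23.0 µV.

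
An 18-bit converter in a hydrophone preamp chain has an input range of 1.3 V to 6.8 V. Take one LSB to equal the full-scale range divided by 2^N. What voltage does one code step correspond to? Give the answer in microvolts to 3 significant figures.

Full-scale range = 6.8 V − (1.3 V) = 5.5 V.
There are 2^18 = 262144 steps.
Step size = 5.5/262144 V = 21.0 µV.

21.0 µV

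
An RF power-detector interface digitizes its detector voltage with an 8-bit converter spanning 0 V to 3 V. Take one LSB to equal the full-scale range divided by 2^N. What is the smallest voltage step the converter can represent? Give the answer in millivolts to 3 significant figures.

11.7 mV

Full-scale range = 3 V.
Number of codes = 2^8 = 256.
LSB = 3 V ÷ 2^8 = 3/256 V = 11.7 mV.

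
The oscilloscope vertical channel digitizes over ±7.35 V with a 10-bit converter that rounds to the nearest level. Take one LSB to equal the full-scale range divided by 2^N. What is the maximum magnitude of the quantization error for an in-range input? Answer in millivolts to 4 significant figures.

7.178 mV

Span: 7.35 V − (-7.35 V) = 14.7 V.
LSB = 14.7 V / 2^10 = 14.3555 mV.
Worst-case error for round-to-nearest is half an LSB: 7.178 mV.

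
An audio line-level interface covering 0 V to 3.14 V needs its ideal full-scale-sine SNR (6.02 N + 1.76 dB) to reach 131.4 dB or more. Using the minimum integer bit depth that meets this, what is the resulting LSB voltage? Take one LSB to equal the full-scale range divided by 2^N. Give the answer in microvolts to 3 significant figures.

0.749 µV

Range is 3.14 V.
Solving 6.02 N ≥ 131.4 − 1.76: N ≥ 21.535. Round up → N = 22.
LSB = 3.14 V ÷ 2^22 = 3.14/4194304 V = 0.749 µV.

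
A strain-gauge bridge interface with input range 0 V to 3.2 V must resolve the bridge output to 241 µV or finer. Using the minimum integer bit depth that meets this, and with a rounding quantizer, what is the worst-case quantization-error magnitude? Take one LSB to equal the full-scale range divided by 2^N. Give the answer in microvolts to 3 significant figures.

97.7 µV

Range is 3.2 V.
Levels needed ≥ 3.2/241 µV = 13280. 2^14 = 16384 suffices, so N_min = 14.
One LSB is 3.2 V / 16384 = 195.31 µV.
Half an LSB is 97.7 µV.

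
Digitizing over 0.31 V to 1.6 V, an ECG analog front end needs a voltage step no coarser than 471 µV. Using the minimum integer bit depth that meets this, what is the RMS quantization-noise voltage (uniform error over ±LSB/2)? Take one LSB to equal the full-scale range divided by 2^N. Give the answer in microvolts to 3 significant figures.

90.9 µV

Full-scale range = 1.6 V − (0.31 V) = 1.29 V.
Required number of levels: 1.29/471 µV = 2738.9; smallest N with 2^N ≥ that is 12.
One LSB is 1.29 V / 4096 = 314.94 µV.
RMS noise = LSB/√12 = 90.9 µV.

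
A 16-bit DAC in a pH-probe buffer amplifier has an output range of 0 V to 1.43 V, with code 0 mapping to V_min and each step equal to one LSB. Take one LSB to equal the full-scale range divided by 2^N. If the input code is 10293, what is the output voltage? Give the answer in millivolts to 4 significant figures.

V_FS = 1.43 V. LSB = 1.43 V / 2^16.
Output = V_min + (10293/65536) × range = 0 + 0.157059 × 1.43 V
      = 0 V + 0.224594 V = 0.224594 V.

224.6 mV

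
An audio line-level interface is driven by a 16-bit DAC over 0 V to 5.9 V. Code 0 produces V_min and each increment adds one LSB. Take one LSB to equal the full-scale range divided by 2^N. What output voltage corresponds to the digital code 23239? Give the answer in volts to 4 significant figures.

2.092 V

Span = 5.9 V. LSB = 5.9 V / 2^16.
V_out = V_min + code × LSB = 0 V + 23239 × 5.9 V / 65536
      = 0 + 2.09213 = 2.09213 V.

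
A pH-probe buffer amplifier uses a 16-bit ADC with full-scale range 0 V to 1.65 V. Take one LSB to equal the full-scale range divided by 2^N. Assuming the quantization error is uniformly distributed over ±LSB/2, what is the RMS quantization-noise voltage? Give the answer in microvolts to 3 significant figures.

7.27 µV

V_FS = 1.65 V.
LSB = 1.65 V / 2^16 = 25.177 µV.
σ_q = LSB/√12 = 25.177 µV/3.4641 = 7.27 µV.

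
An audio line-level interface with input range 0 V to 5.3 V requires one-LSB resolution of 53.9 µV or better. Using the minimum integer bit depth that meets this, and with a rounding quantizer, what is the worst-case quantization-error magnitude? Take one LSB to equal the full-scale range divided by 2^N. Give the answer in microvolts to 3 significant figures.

20.2 µV

Range is 5.3 V.
Levels needed ≥ 5.3/53.9 µV = 98330. 2^17 = 131072 suffices, so N_min = 17.
LSB = 5.3 V / 2^17 = 40.436 µV.
Max error for round-to-nearest is LSB/2 = 20.2 µV.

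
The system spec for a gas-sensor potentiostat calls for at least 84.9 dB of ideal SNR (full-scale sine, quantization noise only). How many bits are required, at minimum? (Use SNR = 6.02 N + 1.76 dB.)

14 bits

Required N = ⌈(84.9 − 1.76)/6.02⌉ = ⌈13.811⌉ = 14.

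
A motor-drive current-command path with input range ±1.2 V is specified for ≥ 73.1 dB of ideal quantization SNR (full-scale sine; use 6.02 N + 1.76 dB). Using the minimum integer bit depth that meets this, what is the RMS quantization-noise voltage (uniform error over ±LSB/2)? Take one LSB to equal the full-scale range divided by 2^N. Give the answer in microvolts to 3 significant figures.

169 µV

Full-scale range = 1.2 V − (-1.2 V) = 2.4 V.
N ≥ (73.1 − 1.76)/6.02 = 11.850 → N_min = 12.
LSB = 2.4 V / 2^12 = 0.58594 mV.
σ_q = LSB/√12 = 0.58594 mV/3.4641 = 169 µV.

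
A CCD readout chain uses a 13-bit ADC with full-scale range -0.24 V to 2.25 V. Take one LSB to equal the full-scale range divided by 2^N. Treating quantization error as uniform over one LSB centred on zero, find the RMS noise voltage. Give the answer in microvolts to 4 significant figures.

87.74 µV

Range = 2.25 − (-0.24) = 2.49 V.
LSB = 2.49 V ÷ 2^13 = 2.49/8192 V = 303.955 µV.
σ_q = LSB/√12 = 303.955 µV/3.4641 = 87.74 µV.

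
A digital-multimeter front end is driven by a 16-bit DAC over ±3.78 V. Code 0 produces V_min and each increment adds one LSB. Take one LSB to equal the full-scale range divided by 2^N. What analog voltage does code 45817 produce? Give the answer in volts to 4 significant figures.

1.505 V

Full-scale range = 3.78 V − (-3.78 V) = 7.56 V. LSB = 7.56 V / 2^16.
V_out = -3.78 + 45817 × (7.56/65536) V
      = -3.78 V + 5.28529 V = 1.50529 V.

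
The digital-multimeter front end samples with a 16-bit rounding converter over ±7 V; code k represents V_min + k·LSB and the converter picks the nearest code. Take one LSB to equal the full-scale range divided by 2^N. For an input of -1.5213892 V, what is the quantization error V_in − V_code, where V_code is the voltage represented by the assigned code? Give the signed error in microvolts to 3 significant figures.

Full-scale range = 7 V − (-7 V) = 14 V. LSB = 14 V / 2^16 ≈ 213.6 µV.
(V_in − V_min)/LSB = (-1.5213892 − (-7)) × 65536/14 = 25646.1598 → nearest code k = 25646.
V_code = V_min + k × range/2^16 = -7 + 25646 × 14/65536 = -1.5214233398 V.
V_in − V_code = -1.5213892 − (-1.5214233398) = +34.1 µV.

+34.1 µV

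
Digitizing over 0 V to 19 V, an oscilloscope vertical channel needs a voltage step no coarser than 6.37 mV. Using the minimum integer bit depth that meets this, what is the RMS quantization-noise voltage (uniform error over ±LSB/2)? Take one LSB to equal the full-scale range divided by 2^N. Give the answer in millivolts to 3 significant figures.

Range is 19 V.
Need 2^N ≥ 19 V / 6.37 mV = 2983 → N_min = 12.
LSB = 19 V / 2^12 = 4.6387 mV.
RMS noise = LSB/√12 = 1.34 mV.

1.34 mV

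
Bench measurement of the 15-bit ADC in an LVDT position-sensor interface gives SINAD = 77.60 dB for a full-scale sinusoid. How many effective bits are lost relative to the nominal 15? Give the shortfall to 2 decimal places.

2.40 bits

N_eff = (77.60 − 1.76)/6.02 = 12.5980 bits.
Shortfall = 15 − 12.5980 = 2.4020 bits.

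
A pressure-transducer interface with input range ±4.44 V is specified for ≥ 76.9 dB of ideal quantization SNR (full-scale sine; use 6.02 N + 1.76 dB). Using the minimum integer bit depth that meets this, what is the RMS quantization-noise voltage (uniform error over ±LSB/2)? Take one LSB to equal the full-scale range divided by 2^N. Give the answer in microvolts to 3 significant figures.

The full-scale span is 4.44 − (-4.44) = 8.88 V.
Required N = ⌈(76.9 − 1.76)/6.02⌉ = ⌈12.482⌉ = 13.
LSB = 8.88 V / 2^13 = 1.0840 mV.
V_rms = LSB/√12 = 313 µV.

313 µV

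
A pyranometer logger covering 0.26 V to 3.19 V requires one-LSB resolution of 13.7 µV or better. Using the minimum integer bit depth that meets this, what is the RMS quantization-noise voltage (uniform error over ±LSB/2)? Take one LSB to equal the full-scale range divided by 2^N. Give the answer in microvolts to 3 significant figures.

Span: 3.19 V − (0.26 V) = 2.93 V.
Levels needed ≥ 2.93/13.7 µV = 213900. 2^18 = 262144 suffices, so N_min = 18.
LSB = 2.93 V / 2^18 = 11.177 µV.
RMS noise = LSB/√12 = 3.23 µV.

3.23 µV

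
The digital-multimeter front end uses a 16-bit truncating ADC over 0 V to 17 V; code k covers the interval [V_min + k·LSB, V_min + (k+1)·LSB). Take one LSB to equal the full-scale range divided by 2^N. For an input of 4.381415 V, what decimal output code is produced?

Full-scale range = 17 V. LSB = 17 V / 2^16 ≈ 259.4 µV.
V_in − V_min = 4.381415 − (0) = 4.381415 V.
Divide by LSB: 4.381415 × 65536/17 = 16890.6126.
Truncating gives code 16890.

16890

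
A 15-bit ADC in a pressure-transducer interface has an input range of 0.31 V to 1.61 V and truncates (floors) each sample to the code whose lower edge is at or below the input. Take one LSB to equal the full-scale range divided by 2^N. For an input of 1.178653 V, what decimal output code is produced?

Range = 1.61 − (0.31) = 1.3 V. LSB = 1.3 V / 2^15 ≈ 39.67 µV.
code = ⌊(V_in − V_min)/LSB⌋ = ⌊(V_in − V_min) × 2^15 / range⌋
     = ⌊(1.178653 − (0.31)) × 32768 / 1.3⌋ = ⌊0.868653 × 32768/1.3⌋
     = ⌊21895.401⌋ = 21895.

21895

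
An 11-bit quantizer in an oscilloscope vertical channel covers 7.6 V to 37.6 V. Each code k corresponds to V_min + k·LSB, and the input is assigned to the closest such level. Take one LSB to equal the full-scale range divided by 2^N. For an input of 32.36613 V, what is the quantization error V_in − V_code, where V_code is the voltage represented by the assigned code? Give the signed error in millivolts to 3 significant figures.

−4.38 mV

The full-scale span is 37.6 − (7.6) = 30 V. LSB = 30 V / 2^11 ≈ 14.65 mV.
(32.36613 − (7.6)) / LSB = 24.76613 × 2048/30 = 1690.7011. Nearest integer: k = 1691.
V_code = 7.6 + (1691/2048) × 30 = 32.37050781 V.
e = 32.36613 − (32.37050781) = −4.38 mV.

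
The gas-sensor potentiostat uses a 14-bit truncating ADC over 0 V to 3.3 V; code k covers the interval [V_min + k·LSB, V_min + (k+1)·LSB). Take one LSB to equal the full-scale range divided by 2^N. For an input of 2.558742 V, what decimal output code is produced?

12703

Span = 3.3 V. LSB = 3.3 V / 2^14 ≈ 201.4 µV.
(V_in − V_min) × 2^14/range = (2.558742 − (0)) × 16384/3.3 = 12703.766.
Floor → code = 12703.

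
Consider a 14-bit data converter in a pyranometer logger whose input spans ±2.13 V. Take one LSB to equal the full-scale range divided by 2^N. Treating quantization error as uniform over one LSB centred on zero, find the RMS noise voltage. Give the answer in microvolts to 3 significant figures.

75.1 µV

Span: 2.13 V − (-2.13 V) = 4.26 V.
One LSB is 4.26 V / 16384 = 260.01 µV.
σ_q = LSB/√12 = 260.01 µV/3.4641 = 75.1 µV.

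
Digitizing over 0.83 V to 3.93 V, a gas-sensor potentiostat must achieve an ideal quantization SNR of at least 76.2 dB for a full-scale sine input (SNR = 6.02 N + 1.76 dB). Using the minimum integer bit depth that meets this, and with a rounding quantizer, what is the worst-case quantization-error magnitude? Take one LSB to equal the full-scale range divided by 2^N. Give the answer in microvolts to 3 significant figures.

189 µV

Span: 3.93 V − (0.83 V) = 3.1 V.
6.02 N + 1.76 ≥ 76.2 gives N ≥ 12.365, so the minimum integer is 13.
Step size = 3.1/8192 V = 378.42 µV.
Half an LSB is 189 µV.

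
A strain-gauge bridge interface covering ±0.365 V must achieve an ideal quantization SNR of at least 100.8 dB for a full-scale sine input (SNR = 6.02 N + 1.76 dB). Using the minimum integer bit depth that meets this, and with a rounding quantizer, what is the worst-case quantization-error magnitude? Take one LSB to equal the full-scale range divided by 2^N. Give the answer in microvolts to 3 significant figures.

Span: 0.365 V − (-0.365 V) = 0.73 V.
N ≥ (100.8 − 1.76)/6.02 = 16.452 → N_min = 17.
LSB = 0.73 V / 2^17 = 5.5695 µV.
|e|_max = LSB/2 = 2.78 µV.

2.78 µV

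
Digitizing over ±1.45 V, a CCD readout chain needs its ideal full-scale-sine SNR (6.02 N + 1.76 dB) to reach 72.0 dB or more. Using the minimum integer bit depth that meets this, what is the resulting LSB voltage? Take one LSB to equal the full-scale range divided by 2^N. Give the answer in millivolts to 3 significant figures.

0.708 mV

Full-scale range = 1.45 V − (-1.45 V) = 2.9 V.
6.02 N + 1.76 ≥ 72.0 gives N ≥ 11.668, so the minimum integer is 12.
One LSB is 2.9 V / 4096 = 0.708 mV.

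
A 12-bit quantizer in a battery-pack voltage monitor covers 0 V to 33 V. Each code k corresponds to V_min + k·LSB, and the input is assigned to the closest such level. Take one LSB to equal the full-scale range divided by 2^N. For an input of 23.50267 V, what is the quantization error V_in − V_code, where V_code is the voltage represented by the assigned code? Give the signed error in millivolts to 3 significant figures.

Span = 33 V. LSB = 33 V / 2^12 ≈ 8.057 mV.
Position in LSBs: (23.50267 − (0)) × 4096/33 = 2917.1799; rounding gives k = 2917.
V_code = V_min + k × range/2^12 = 0 + 2917 × 33/4096 = 23.50122070 V.
V_in − V_code = 23.50267 − (23.50122070) = +1.45 mV.

+1.45 mV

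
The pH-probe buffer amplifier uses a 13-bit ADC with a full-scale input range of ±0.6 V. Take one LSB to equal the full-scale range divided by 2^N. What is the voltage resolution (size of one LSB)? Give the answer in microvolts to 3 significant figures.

146 µV

Span: 0.6 V − (-0.6 V) = 1.2 V.
There are 2^13 = 8192 steps.
One LSB is 1.2 V / 8192 = 146 µV.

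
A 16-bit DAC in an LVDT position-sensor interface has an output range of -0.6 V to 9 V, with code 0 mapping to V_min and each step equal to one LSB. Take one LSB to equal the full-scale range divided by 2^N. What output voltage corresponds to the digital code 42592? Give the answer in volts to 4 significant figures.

Span: 9 V − (-0.6 V) = 9.6 V. LSB = 9.6 V / 2^16.
V_out = -0.6 + 42592 × (9.6/65536) V
      = -0.6 + 6.23906 = 5.63906 V.

5.639 V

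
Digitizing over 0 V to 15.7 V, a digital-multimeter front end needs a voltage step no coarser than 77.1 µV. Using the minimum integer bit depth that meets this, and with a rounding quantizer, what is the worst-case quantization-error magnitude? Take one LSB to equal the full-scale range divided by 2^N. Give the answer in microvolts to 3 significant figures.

29.9 µV

Range is 15.7 V.
Required number of levels: 15.7/77.1 µV = 203630; smallest N with 2^N ≥ that is 18.
LSB = 15.7 V ÷ 2^18 = 15.7/262144 V = 59.891 µV.
|e|_max = LSB/2 = 29.9 µV.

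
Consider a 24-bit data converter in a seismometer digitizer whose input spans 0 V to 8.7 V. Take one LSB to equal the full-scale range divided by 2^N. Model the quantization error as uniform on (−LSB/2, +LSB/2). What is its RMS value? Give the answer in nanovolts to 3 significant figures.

150 nV

V_FS = 8.7 V.
LSB = 8.7 V ÷ 2^24 = 8.7/16777216 V = 0.51856 µV.
For a uniform distribution on [−LSB/2, +LSB/2], V_rms = LSB/√12 = 0.51856 µV/3.4641 = 150 nV.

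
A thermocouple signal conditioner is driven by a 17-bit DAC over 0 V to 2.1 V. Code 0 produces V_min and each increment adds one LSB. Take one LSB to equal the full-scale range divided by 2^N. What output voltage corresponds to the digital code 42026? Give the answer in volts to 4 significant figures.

Range is 2.1 V. LSB = 2.1 V / 2^17.
Output = V_min + (42026/131072) × range = 0 + 0.320633 × 2.1 V
      = 0 + 0.673329 = 0.673329 V.

0.6733 V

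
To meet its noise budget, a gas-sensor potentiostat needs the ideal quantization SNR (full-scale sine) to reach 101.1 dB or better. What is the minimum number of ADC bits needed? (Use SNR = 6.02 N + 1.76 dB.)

N ≥ (101.1 − 1.76)/6.02 = 16.502 → N_min = 17.

17 bits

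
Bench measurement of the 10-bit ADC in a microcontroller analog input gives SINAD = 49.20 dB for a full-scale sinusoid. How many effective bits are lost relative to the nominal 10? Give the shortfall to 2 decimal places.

N_eff = (49.20 − 1.76)/6.02 = 7.8804 bits.
Lost resolution: 10 − 7.8804 = 2.1196 bits.

2.12 bits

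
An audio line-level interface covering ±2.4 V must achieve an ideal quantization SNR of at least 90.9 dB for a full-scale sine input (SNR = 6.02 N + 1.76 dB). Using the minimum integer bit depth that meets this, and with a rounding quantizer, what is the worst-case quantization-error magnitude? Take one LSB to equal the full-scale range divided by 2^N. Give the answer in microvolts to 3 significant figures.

73.2 µV

Range = 2.4 − (-2.4) = 4.8 V.
Solving 6.02 N ≥ 90.9 − 1.76: N ≥ 14.807. Round up → N = 15.
LSB = 4.8 V / 2^15 = 146.48 µV.
Half an LSB is 73.2 µV.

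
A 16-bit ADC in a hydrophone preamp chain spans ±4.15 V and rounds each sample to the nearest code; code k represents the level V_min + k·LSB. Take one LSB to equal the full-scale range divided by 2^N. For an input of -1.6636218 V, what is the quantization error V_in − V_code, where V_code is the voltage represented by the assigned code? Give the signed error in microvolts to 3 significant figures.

+25.7 µV

Span: 4.15 V − (-4.15 V) = 8.3 V. LSB = 8.3 V / 2^16 ≈ 126.6 µV.
Position in LSBs: (-1.6636218 − (-4.15)) × 65536/8.3 = 19632.2026; rounding gives k = 19632.
Reconstructed level: -4.15 + 19632 × 8.3/65536 V = -1.6636474609 V.
e = -1.6636218 − (-1.6636474609) = +25.7 µV.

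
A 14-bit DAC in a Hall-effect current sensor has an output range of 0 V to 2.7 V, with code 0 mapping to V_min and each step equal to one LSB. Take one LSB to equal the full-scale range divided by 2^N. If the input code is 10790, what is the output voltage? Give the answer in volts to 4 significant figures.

Span = 2.7 V. LSB = 2.7 V / 2^14.
V_out = V_min + code × LSB = 0 V + 10790 × 2.7 V / 16384
      = 0 V + 1.77814 V = 1.77814 V.

1.778 V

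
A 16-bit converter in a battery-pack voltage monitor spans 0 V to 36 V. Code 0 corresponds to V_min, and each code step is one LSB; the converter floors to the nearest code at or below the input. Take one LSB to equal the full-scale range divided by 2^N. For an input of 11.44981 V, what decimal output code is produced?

Range is 36 V. LSB = 36 V / 2^16 ≈ 0.5493 mV.
code = ⌊(V_in − V_min)/LSB⌋ = ⌊(V_in − V_min) × 2^16 / range⌋
     = ⌊(11.44981 − (0)) × 65536 / 36⌋ = ⌊11.44981 × 65536/36⌋
     = ⌊20843.743⌋ = 20843.

20843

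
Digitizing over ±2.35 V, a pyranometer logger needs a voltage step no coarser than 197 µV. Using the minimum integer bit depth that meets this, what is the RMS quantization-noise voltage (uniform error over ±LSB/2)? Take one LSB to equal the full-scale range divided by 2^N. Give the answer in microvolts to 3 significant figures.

The full-scale span is 2.35 − (-2.35) = 4.7 V.
Levels needed ≥ 4.7/197 µV = 23860. 2^15 = 32768 suffices, so N_min = 15.
Step size = 4.7/32768 V = 143.43 µV.
V_rms = LSB/√12 = 41.4 µV.

41.4 µV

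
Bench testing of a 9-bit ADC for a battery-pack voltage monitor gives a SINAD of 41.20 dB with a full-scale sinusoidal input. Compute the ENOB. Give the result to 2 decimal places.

6.55 bits

Inverting SNR = 6.02 N + 1.76: N_eff = (41.20 − 1.76)/6.02 = 6.5515.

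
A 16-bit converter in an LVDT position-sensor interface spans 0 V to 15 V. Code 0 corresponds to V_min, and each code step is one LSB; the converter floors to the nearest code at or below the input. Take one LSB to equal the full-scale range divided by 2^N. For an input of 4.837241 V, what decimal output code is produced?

Full-scale range = 15 V. LSB = 15 V / 2^16 ≈ 228.9 µV.
V_in − V_min = 4.837241 − (0) = 4.837241 V.
Divide by LSB: 4.837241 × 65536/15 = 21134.2284.
Truncating gives code 21134.

21134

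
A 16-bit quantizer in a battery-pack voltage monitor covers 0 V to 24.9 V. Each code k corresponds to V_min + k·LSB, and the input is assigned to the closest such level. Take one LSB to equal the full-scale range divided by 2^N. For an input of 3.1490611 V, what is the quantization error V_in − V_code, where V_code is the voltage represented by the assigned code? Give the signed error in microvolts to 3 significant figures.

+86.5 µV

V_FS = 24.9 V. LSB = 24.9 V / 2^16 ≈ 379.9 µV.
(V_in − V_min)/LSB = (3.1490611 − (0)) × 65536/24.9 = 8288.2276 → nearest code k = 8288.
V_code = 0 + (8288/65536) × 24.9 = 3.1489746094 V.
Error = V_in − V_code = 3.1490611 − (3.1489746094) = +86.5 µV.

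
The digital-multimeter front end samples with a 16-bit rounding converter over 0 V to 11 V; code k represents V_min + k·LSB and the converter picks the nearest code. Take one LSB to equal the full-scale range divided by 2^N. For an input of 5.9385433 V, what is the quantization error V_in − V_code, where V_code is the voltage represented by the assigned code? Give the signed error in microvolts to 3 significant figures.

V_FS = 11 V. LSB = 11 V / 2^16 ≈ 167.8 µV.
Position in LSBs: (5.9385433 − (0)) × 65536/11 = 35380.7612; rounding gives k = 35381.
Reconstructed level: 0 + 35381 × 11/65536 V = 5.9385833740 V.
Error = V_in − V_code = 5.9385433 − (5.9385833740) = −40.1 µV.

−40.1 µV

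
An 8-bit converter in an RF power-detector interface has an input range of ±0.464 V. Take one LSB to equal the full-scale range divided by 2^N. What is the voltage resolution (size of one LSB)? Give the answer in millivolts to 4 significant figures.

The full-scale span is 0.464 − (-0.464) = 0.928 V.
There are 2^8 = 256 steps.
LSB = 0.928 V / 2^8 = 3.625 mV.

3.625 mV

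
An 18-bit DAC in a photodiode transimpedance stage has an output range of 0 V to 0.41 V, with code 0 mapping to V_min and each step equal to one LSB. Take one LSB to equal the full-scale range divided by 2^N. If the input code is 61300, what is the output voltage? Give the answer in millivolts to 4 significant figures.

Range is 0.41 V. LSB = 0.41 V / 2^18.
V_out = V_min + code × LSB = 0 V + 61300 × 0.41 V / 262144
      = 0 V + 0.0958748 V = 0.0958748 V.

95.87 mV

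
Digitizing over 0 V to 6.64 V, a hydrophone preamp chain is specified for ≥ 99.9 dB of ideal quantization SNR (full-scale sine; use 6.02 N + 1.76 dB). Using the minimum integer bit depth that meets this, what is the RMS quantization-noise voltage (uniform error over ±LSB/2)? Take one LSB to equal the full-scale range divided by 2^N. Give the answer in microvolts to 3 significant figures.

Range is 6.64 V.
6.02 N + 1.76 ≥ 99.9 gives N ≥ 16.302, so the minimum integer is 17.
Step size = 6.64/131072 V = 50.659 µV.
σ_q = LSB/√12 = 50.659 µV/3.4641 = 14.6 µV.

14.6 µV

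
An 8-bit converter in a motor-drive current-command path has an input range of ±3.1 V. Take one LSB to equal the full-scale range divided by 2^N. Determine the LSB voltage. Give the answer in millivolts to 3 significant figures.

The full-scale span is 3.1 − (-3.1) = 6.2 V.
2^8 = 256 levels.
One LSB is 6.2 V / 256 = 24.2 mV.

24.2 mV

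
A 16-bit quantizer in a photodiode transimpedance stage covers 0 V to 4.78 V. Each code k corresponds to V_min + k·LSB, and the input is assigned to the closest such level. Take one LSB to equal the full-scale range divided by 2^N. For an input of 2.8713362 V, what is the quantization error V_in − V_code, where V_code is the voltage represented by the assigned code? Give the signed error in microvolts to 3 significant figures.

+24.9 µV

V_FS = 4.78 V. LSB = 4.78 V / 2^16 ≈ 72.94 µV.
(2.8713362 − (0)) / LSB = 2.8713362 × 65536/4.78 = 39367.3408. Nearest integer: k = 39367.
V_code = V_min + k × range/2^16 = 0 + 39367 × 4.78/65536 = 2.8713113403 V.
Error = V_in − V_code = 2.8713362 − (2.8713113403) = +24.9 µV.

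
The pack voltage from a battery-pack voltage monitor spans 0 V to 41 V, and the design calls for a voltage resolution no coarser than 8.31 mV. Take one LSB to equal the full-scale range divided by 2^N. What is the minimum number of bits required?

Range is 41 V.
Required number of levels: 41/8.31 mV = 4933.8; smallest N with 2^N ≥ that is 13.

13 bits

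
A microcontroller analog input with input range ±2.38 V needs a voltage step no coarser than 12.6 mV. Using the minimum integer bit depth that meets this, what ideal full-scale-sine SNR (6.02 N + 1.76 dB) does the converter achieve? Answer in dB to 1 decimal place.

Span: 2.38 V − (-2.38 V) = 4.76 V.
4.76 V / 12.6 mV = 377.8. Since 2^8 = 256 and 2^9 = 512, N = 9.
Ideal SNR at N = 9: 6.02·9 + 1.76 = 55.9 dB.

55.9 dB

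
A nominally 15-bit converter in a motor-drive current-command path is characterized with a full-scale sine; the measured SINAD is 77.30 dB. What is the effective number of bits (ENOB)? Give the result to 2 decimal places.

12.55 bits

ENOB = (77.30 − 1.76)/6.02 = 12.5482 bits.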